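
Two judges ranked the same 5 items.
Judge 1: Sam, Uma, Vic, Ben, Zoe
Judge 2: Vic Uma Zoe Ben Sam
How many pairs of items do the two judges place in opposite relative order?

6

Assign each item its position (1..5) in the first ordering, then rewrite the second ordering as that position sequence:
positions: Sam→1, Uma→2, Vic→3, Ben→4, Zoe→5
second ordering as positions: [3, 2, 5, 4, 1]
Discordant pairs = inversions in this position sequence.
3: 2, 1 → 2
2: 1 → 1
5: 4, 1 → 2
4: 1 → 1
1: 0
Total: 2 + 1 + 2 + 1 + 0 = 6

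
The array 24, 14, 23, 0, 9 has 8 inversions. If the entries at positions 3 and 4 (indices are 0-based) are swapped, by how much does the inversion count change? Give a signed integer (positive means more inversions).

+1

Positions 3 and 4 hold 0 and 9; after swapping, the array is [24, 14, 23, 9, 0].
Count, for each position, how many later elements it exceeds:
24 → 14, 23, 9, 0 → 4
14 → 9, 0 → 2
23 → 9, 0 → 2
9 → 0 → 1
0 → none → 0
Sum: 4 + 2 + 2 + 1 + 0 = 9
Change: 9 − 8 = +1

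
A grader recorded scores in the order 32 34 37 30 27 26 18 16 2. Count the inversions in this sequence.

Sweep left to right; for each value list the smaller values that follow it:
32: 6
34: 6
37: 6
30: 5
27: 4
26: 3
18: 2
16: 1
2: 0
Sum: 6 + 6 + 6 + 5 + 4 + 3 + 2 + 1 + 0 = 33

33 out-of-order pairs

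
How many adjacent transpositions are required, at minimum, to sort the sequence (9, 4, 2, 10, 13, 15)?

3

Minimum adjacent swaps = number of inversions (each swap of adjacent out-of-order elements removes one inversion and no swap can remove more).
Count inversions — for each element, later elements that are smaller:
9: 4, 2 → 2
4: 2 → 1
2: none → 0
10: none → 0
13: none → 0
15: none → 0
Total inversions: 2 + 1 + 0 + 0 + 0 + 0 = 3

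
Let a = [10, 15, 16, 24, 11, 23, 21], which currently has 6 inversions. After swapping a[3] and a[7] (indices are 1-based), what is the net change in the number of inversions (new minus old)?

Positions 3 and 7 hold 16 and 21; after swapping, the array is [10, 15, 21, 24, 11, 23, 16].
Count, for each position, how many later elements it exceeds:
10 → none → 0
15 → 11 → 1
21 → 11, 16 → 2
24 → 11, 23, 16 → 3
11 → none → 0
23 → 16 → 1
16 → none → 0
Sum: 0 + 1 + 2 + 3 + 0 + 1 + 0 = 7
Change: 7 − 6 = +1

+1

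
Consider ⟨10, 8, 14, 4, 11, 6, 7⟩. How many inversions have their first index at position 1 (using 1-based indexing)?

4

The element at index 1 is 10.
Elements after it: 8, 14, 4, 11, 6, 7
Those smaller than 10: 8, 4, 6, 7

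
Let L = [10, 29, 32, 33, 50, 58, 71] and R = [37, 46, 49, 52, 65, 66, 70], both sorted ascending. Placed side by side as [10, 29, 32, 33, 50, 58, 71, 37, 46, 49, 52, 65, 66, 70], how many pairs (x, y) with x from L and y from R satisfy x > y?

For each element r of the right run, count left-run elements greater than r:
r = 37: 50, 58, 71 → 3
r = 46: 50, 58, 71 → 3
r = 49: 50, 58, 71 → 3
r = 52: 58, 71 → 2
r = 65: 71 → 1
r = 66: 71 → 1
r = 70: 71 → 1
Cross-inversions: 3 + 3 + 3 + 2 + 1 + 1 + 1 = 14

14 cross-inversions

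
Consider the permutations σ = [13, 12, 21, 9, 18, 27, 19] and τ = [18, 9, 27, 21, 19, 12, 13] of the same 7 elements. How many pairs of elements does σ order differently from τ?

There are 15 discordant pairs.

Assign each item its position (1..7) in the first ordering, then rewrite the second ordering as that position sequence:
positions: 13→1, 12→2, 21→3, 9→4, 18→5, 27→6, 19→7
second ordering as positions: [5, 4, 6, 3, 7, 2, 1]
Discordant pairs = inversions in this position sequence.
5: 4, 3, 2, 1 → 4
4: 3, 2, 1 → 3
6: 3, 2, 1 → 3
3: 2, 1 → 2
7: 2, 1 → 2
2: 1 → 1
1: 0
Total: 4 + 3 + 3 + 2 + 2 + 1 + 0 = 15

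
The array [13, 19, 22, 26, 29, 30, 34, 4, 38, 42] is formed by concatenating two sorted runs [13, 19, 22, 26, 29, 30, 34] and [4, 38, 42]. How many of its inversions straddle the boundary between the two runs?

For each element r of the right run, count left-run elements greater than r:
r = 4: 13, 19, 22, 26, 29, 30, 34 → 7
r = 38: none → 0
r = 42: none → 0
Cross-inversions: 7 + 0 + 0 = 7

7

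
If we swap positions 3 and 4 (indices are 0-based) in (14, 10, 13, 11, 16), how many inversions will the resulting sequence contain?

5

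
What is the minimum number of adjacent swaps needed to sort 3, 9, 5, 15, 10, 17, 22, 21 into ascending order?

3

The minimum number of adjacent swaps to sort an array equals its inversion count, since every such swap removes exactly one inversion.
Count inversions — for each element, later elements that are smaller:
3: none → 0
9: 5 → 1
5: none → 0
15: 10 → 1
10: none → 0
17: none → 0
22: 21 → 1
21: none → 0
Total inversions: 0 + 1 + 0 + 1 + 0 + 0 + 1 + 0 = 3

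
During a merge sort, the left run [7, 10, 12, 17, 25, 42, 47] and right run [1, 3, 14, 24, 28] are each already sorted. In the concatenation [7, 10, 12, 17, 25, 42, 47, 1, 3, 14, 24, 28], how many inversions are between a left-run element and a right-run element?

23

Take each right-half value and tally the left-half values above it:
r = 1: 7, 10, 12, 17, 25, 42, 47 → 7
r = 3: 7, 10, 12, 17, 25, 42, 47 → 7
r = 14: 17, 25, 42, 47 → 4
r = 24: 25, 42, 47 → 3
r = 28: 42, 47 → 2
Cross-inversions: 7 + 7 + 4 + 3 + 2 = 23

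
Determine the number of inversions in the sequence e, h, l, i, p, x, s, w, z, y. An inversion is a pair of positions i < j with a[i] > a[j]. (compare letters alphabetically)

For each element, count later entries that are smaller:
e → none → 0
h → none → 0
l → i → 1
i → none → 0
p → none → 0
x → s, w → 2
s → none → 0
w → none → 0
z → y → 1
y → none → 0
Sum: 0 + 0 + 1 + 0 + 0 + 2 + 0 + 0 + 1 + 0 = 4

Inversions: 4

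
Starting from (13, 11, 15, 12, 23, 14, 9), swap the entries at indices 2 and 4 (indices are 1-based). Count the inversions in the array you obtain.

Positions 2 and 4 hold 11 and 12; after swapping, the array is [13, 12, 15, 11, 23, 14, 9].
Sweep left to right; for each value list the smaller values that follow it:
13 → 12, 11, 9 → 3
12 → 11, 9 → 2
15 → 11, 14, 9 → 3
11 → 9 → 1
23 → 14, 9 → 2
14 → 9 → 1
9 → none → 0
Sum: 3 + 2 + 3 + 1 + 2 + 1 + 0 = 12

12 inversions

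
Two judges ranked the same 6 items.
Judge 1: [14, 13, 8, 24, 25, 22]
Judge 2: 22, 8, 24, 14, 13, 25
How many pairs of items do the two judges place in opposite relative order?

9

Assign each item its position (1..6) in the first ordering, then rewrite the second ordering as that position sequence:
positions: 14→1, 13→2, 8→3, 24→4, 25→5, 22→6
second ordering as positions: [6, 3, 4, 1, 2, 5]
Discordant pairs = inversions in this position sequence.
6: 3, 4, 1, 2, 5 → 5
3: 1, 2 → 2
4: 1, 2 → 2
1: 0
2: 0
5: 0
Total: 5 + 2 + 2 + 0 + 0 + 0 = 9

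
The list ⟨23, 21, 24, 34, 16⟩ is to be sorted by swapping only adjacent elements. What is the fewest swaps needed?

5 adjacent swaps

Each adjacent swap fixes exactly one inversion, so the minimum swap count equals the number of inversions.
Count inversions — for each element, later elements that are smaller:
23: 21, 16 → 2
21: 16 → 1
24: 16 → 1
34: 16 → 1
16: none → 0
Total inversions: 2 + 1 + 1 + 1 + 0 = 5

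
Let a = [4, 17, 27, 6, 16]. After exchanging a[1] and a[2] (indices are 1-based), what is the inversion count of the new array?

Inversions: 5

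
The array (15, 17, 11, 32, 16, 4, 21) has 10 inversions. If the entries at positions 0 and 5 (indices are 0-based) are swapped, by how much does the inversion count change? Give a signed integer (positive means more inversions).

Positions 0 and 5 hold 15 and 4; after swapping, the array is [4, 17, 11, 32, 16, 15, 21].
For each element, count later entries that are smaller:
4 → none → 0
17 → 11, 16, 15 → 3
11 → none → 0
32 → 16, 15, 21 → 3
16 → 15 → 1
15 → none → 0
21 → none → 0
Sum: 0 + 3 + 0 + 3 + 1 + 0 + 0 = 7
Change: 7 − 10 = -3

-3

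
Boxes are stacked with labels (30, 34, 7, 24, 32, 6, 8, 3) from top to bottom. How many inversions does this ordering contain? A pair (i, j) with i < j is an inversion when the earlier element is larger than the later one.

21 inversions

Count, for each position, how many later elements it exceeds:
30: 5
34: 6
7: 2
24: 3
32: 3
6: 1
8: 1
3: 0
Sum: 5 + 6 + 2 + 3 + 3 + 1 + 1 + 0 = 21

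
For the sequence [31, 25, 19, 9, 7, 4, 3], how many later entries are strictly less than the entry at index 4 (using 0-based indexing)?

2 such elements

The element at index 4 is 7.
Elements after it: 4, 3
Those smaller than 7: 4, 3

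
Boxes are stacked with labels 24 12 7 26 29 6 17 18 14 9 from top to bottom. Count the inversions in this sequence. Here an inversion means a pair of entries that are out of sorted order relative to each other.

26 inversions

For each element, count later entries that are smaller:
24 → 12, 7, 6, 17, 18, 14, 9 → 7
12 → 7, 6, 9 → 3
7 → 6 → 1
26 → 6, 17, 18, 14, 9 → 5
29 → 6, 17, 18, 14, 9 → 5
6 → none → 0
17 → 14, 9 → 2
18 → 14, 9 → 2
14 → 9 → 1
9 → none → 0
Sum: 7 + 3 + 1 + 5 + 5 + 0 + 2 + 2 + 1 + 0 = 26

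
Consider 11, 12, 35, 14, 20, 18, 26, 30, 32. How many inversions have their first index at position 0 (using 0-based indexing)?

The element at index 0 is 11.
Elements after it: 12, 35, 14, 20, 18, 26, 30, 32
None of them are smaller than 11.

0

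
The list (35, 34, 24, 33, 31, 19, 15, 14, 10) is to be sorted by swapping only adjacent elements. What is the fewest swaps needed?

34

Minimum adjacent swaps = number of inversions (each swap of adjacent out-of-order elements removes one inversion and no swap can remove more).
Count inversions — for each element, later elements that are smaller:
35: 34, 24, 33, 31, 19, 15, 14, 10 → 8
34: 24, 33, 31, 19, 15, 14, 10 → 7
24: 19, 15, 14, 10 → 4
33: 31, 19, 15, 14, 10 → 5
31: 19, 15, 14, 10 → 4
19: 15, 14, 10 → 3
15: 14, 10 → 2
14: 10 → 1
10: none → 0
Total inversions: 8 + 7 + 4 + 5 + 4 + 3 + 2 + 1 + 0 = 34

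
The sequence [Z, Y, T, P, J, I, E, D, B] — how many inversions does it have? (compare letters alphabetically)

For each element, count later entries that are smaller:
Z → Y, T, P, J, I, E, D, B → 8
Y → T, P, J, I, E, D, B → 7
T → P, J, I, E, D, B → 6
P → J, I, E, D, B → 5
J → I, E, D, B → 4
I → E, D, B → 3
E → D, B → 2
D → B → 1
B → none → 0
Sum: 8 + 7 + 6 + 5 + 4 + 3 + 2 + 1 + 0 = 36

36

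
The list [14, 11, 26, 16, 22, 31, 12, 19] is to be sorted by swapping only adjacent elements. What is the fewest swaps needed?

11

The minimum number of adjacent swaps to sort an array equals its inversion count, since every such swap removes exactly one inversion.
Count inversions — for each element, later elements that are smaller:
14: 11, 12 → 2
11: none → 0
26: 16, 22, 12, 19 → 4
16: 12 → 1
22: 12, 19 → 2
31: 12, 19 → 2
12: none → 0
19: none → 0
Total inversions: 2 + 0 + 4 + 1 + 2 + 2 + 0 + 0 = 11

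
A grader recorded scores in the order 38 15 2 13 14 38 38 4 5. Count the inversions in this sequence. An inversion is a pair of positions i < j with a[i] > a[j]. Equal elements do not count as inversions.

There are 19 inversions.

For each element, count later entries that are smaller:
38: 6
15: 5
2: 0
13: 2
14: 2
38: 2
38: 2
4: 0
5: 0
Sum: 6 + 5 + 0 + 2 + 2 + 2 + 2 + 0 + 0 = 19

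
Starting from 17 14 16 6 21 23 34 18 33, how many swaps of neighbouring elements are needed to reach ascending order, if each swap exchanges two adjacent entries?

There are 9 adjacent swaps.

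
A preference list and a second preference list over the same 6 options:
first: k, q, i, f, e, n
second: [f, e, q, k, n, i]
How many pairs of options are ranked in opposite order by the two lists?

8 pairs

Assign each item its position (1..6) in the first ordering, then rewrite the second ordering as that position sequence:
positions: k→1, q→2, i→3, f→4, e→5, n→6
second ordering as positions: [4, 5, 2, 1, 6, 3]
Discordant pairs = inversions in this position sequence.
4: 2, 1, 3 → 3
5: 2, 1, 3 → 3
2: 1 → 1
1: 0
6: 3 → 1
3: 0
Total: 3 + 3 + 1 + 0 + 1 + 0 = 8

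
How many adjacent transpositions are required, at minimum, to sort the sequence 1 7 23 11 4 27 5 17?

Minimum adjacent swaps = number of inversions (each swap of adjacent out-of-order elements removes one inversion and no swap can remove more).
Count inversions — for each element, later elements that are smaller:
1: none → 0
7: 4, 5 → 2
23: 11, 4, 5, 17 → 4
11: 4, 5 → 2
4: none → 0
27: 5, 17 → 2
5: none → 0
17: none → 0
Total inversions: 0 + 2 + 4 + 2 + 0 + 2 + 0 + 0 = 10

10 swaps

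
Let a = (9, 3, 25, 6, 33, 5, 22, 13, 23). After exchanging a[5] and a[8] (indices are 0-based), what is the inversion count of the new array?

19

Positions 5 and 8 hold 5 and 23; after swapping, the array is [9, 3, 25, 6, 33, 23, 22, 13, 5].
Sweep left to right; for each value list the smaller values that follow it:
9: 3
3: 0
25: 5
6: 1
33: 4
23: 3
22: 2
13: 1
5: 0
Sum: 3 + 0 + 5 + 1 + 4 + 3 + 2 + 1 + 0 = 19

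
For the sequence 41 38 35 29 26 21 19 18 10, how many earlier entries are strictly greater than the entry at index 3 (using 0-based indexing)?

3

The element at index 3 is 29.
Elements before it: 41, 38, 35
Those larger than 29: 41, 38, 35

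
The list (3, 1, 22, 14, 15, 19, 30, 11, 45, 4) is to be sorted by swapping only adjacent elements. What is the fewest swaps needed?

There are 16 swaps.

The minimum number of adjacent swaps to sort an array equals its inversion count, since every such swap removes exactly one inversion.
Count inversions — for each element, later elements that are smaller:
3: 1 → 1
1: none → 0
22: 14, 15, 19, 11, 4 → 5
14: 11, 4 → 2
15: 11, 4 → 2
19: 11, 4 → 2
30: 11, 4 → 2
11: 4 → 1
45: 4 → 1
4: none → 0
Total inversions: 1 + 0 + 5 + 2 + 2 + 2 + 2 + 1 + 1 + 0 = 16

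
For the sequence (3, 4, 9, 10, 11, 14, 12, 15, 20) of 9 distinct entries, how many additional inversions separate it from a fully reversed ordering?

35

Maximum inversions for 9 distinct elements is C(9, 2) = 9·8/2 = 36.
Current inversions — for each element, count later smaller elements:
3: 0
4: 0
9: 0
10: 0
11: 0
14: 1
12: 0
15: 0
20: 0
Current total: 0 + 0 + 0 + 0 + 0 + 1 + 0 + 0 + 0 = 1
Shortfall: 36 − 1 = 35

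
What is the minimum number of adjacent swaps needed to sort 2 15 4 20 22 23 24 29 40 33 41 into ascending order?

The minimum number of adjacent swaps to sort an array equals its inversion count, since every such swap removes exactly one inversion.
Count inversions — for each element, later elements that are smaller:
2: none → 0
15: 4 → 1
4: none → 0
20: none → 0
22: none → 0
23: none → 0
24: none → 0
29: none → 0
40: 33 → 1
33: none → 0
41: none → 0
Total inversions: 0 + 1 + 0 + 0 + 0 + 0 + 0 + 0 + 1 + 0 + 0 = 2

2 swaps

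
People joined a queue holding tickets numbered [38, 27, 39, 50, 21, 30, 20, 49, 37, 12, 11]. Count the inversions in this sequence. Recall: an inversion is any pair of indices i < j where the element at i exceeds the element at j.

Sweep left to right; for each value list the smaller values that follow it:
38: 7
27: 4
39: 6
50: 7
21: 3
30: 3
20: 2
49: 3
37: 2
12: 1
11: 0
Sum: 7 + 4 + 6 + 7 + 3 + 3 + 2 + 3 + 2 + 1 + 0 = 38

38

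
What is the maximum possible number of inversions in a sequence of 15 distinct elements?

105 inversions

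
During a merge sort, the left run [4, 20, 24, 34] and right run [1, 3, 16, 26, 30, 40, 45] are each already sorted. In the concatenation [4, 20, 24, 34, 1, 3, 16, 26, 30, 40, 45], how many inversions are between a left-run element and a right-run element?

There are 13 cross-inversions.

Take each right-half value and tally the left-half values above it:
r = 1: 4, 20, 24, 34 → 4
r = 3: 4, 20, 24, 34 → 4
r = 16: 20, 24, 34 → 3
r = 26: 34 → 1
r = 30: 34 → 1
r = 40: none → 0
r = 45: none → 0
Cross-inversions: 4 + 4 + 3 + 1 + 1 + 0 + 0 = 13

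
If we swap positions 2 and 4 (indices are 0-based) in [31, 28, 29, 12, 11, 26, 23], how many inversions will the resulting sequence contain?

Positions 2 and 4 hold 29 and 11; after swapping, the array is [31, 28, 11, 12, 29, 26, 23].
For each element, count later entries that are smaller:
31 → 28, 11, 12, 29, 26, 23 → 6
28 → 11, 12, 26, 23 → 4
11 → none → 0
12 → none → 0
29 → 26, 23 → 2
26 → 23 → 1
23 → none → 0
Sum: 6 + 4 + 0 + 0 + 2 + 1 + 0 = 13

13 inversions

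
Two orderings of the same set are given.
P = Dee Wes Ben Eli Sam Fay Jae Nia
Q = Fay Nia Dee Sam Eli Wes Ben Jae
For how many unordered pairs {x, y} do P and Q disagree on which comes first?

16

Assign each item its position (1..8) in the first ordering, then rewrite the second ordering as that position sequence:
positions: Dee→1, Wes→2, Ben→3, Eli→4, Sam→5, Fay→6, Jae→7, Nia→8
second ordering as positions: [6, 8, 1, 5, 4, 2, 3, 7]
Discordant pairs = inversions in this position sequence.
6: 1, 5, 4, 2, 3 → 5
8: 1, 5, 4, 2, 3, 7 → 6
1: 0
5: 4, 2, 3 → 3
4: 2, 3 → 2
2: 0
3: 0
7: 0
Total: 5 + 6 + 0 + 3 + 2 + 0 + 0 + 0 = 16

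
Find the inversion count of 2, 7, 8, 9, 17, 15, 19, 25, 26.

Count, for each position, how many later elements it exceeds:
2 → none → 0
7 → none → 0
8 → none → 0
9 → none → 0
17 → 15 → 1
15 → none → 0
19 → none → 0
25 → none → 0
26 → none → 0
Sum: 0 + 0 + 0 + 0 + 1 + 0 + 0 + 0 + 0 = 1

1 inversion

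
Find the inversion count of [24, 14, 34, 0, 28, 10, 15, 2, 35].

There are 18 inversions.

Element-by-element contributions:
24 → 14, 0, 10, 15, 2 → 5
14 → 0, 10, 2 → 3
34 → 0, 28, 10, 15, 2 → 5
0 → none → 0
28 → 10, 15, 2 → 3
10 → 2 → 1
15 → 2 → 1
2 → none → 0
35 → none → 0
Sum: 5 + 3 + 5 + 0 + 3 + 1 + 1 + 0 + 0 = 18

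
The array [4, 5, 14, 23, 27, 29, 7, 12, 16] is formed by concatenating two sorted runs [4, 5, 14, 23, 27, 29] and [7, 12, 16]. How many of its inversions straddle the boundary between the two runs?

11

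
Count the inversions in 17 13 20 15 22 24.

There are 3 inversions.

Sweep left to right; for each value list the smaller values that follow it:
17: 2
13: 0
20: 1
15: 0
22: 0
24: 0
Sum: 2 + 0 + 1 + 0 + 0 + 0 = 3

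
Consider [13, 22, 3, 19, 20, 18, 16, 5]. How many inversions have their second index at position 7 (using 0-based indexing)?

The element at index 7 is 5.
Elements before it: 13, 22, 3, 19, 20, 18, 16
Those larger than 5: 13, 22, 19, 20, 18, 16

6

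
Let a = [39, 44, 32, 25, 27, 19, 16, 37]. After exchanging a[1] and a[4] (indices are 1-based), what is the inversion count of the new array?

There are 18 inversions.

Positions 1 and 4 hold 39 and 25; after swapping, the array is [25, 44, 32, 39, 27, 19, 16, 37].
Sweep left to right; for each value list the smaller values that follow it:
25: 2
44: 6
32: 3
39: 4
27: 2
19: 1
16: 0
37: 0
Sum: 2 + 6 + 3 + 4 + 2 + 1 + 0 + 0 = 18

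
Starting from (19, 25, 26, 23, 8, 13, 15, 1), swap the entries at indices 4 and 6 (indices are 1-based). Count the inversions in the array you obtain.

Positions 4 and 6 hold 23 and 13; after swapping, the array is [19, 25, 26, 13, 8, 23, 15, 1].
For each element, count later entries that are smaller:
19: 4
25: 5
26: 5
13: 2
8: 1
23: 2
15: 1
1: 0
Sum: 4 + 5 + 5 + 2 + 1 + 2 + 1 + 0 = 20

20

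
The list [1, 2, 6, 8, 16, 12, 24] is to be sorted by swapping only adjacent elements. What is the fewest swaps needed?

Each adjacent swap fixes exactly one inversion, so the minimum swap count equals the number of inversions.
Count inversions — for each element, later elements that are smaller:
1: none → 0
2: none → 0
6: none → 0
8: none → 0
16: 12 → 1
12: none → 0
24: none → 0
Total inversions: 0 + 0 + 0 + 0 + 1 + 0 + 0 = 1

1 swap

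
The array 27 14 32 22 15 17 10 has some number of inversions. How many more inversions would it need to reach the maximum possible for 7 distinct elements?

6

Maximum inversions for 7 distinct elements is C(7, 2) = 7·6/2 = 21.
Current inversions — for each element, count later smaller elements:
27: 5
14: 1
32: 4
22: 3
15: 1
17: 1
10: 0
Current total: 5 + 1 + 4 + 3 + 1 + 1 + 0 = 15
Shortfall: 21 − 15 = 6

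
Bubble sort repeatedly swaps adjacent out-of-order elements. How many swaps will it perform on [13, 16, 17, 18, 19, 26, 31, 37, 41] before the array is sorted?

Each adjacent swap fixes exactly one inversion, so the minimum swap count equals the number of inversions.
Count inversions — for each element, later elements that are smaller:
13: none → 0
16: none → 0
17: none → 0
18: none → 0
19: none → 0
26: none → 0
31: none → 0
37: none → 0
41: none → 0
Total inversions: 0 + 0 + 0 + 0 + 0 + 0 + 0 + 0 + 0 = 0

There are 0 adjacent swaps.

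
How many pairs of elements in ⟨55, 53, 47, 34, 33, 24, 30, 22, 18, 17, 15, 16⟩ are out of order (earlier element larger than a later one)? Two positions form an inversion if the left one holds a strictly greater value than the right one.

64 out-of-order pairs

Count, for each position, how many later elements it exceeds:
55 → 53, 47, 34, 33, 24, 30, 22, 18, 17, 15, 16 → 11
53 → 47, 34, 33, 24, 30, 22, 18, 17, 15, 16 → 10
47 → 34, 33, 24, 30, 22, 18, 17, 15, 16 → 9
34 → 33, 24, 30, 22, 18, 17, 15, 16 → 8
33 → 24, 30, 22, 18, 17, 15, 16 → 7
24 → 22, 18, 17, 15, 16 → 5
30 → 22, 18, 17, 15, 16 → 5
22 → 18, 17, 15, 16 → 4
18 → 17, 15, 16 → 3
17 → 15, 16 → 2
15 → none → 0
16 → none → 0
Sum: 11 + 10 + 9 + 8 + 7 + 5 + 5 + 4 + 3 + 2 + 0 + 0 = 64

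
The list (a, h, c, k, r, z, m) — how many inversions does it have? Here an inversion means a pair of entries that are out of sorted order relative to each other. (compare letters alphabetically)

Count, for each position, how many later elements it exceeds:
a: 0
h: 1
c: 0
k: 0
r: 1
z: 1
m: 0
Sum: 0 + 1 + 0 + 0 + 1 + 1 + 0 = 3

3 inversions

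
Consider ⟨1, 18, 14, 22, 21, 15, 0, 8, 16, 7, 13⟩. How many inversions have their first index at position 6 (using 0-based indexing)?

0 such elements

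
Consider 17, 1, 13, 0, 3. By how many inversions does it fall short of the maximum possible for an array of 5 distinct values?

Maximum inversions for 5 distinct elements is C(5, 2) = 5·4/2 = 10.
Current inversions — for each element, count later smaller elements:
17: 4
1: 1
13: 2
0: 0
3: 0
Current total: 4 + 1 + 2 + 0 + 0 = 7
Shortfall: 10 − 7 = 3

3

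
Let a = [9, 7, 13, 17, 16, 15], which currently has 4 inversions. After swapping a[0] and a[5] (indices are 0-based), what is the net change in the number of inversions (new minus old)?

Positions 0 and 5 hold 9 and 15; after swapping, the array is [15, 7, 13, 17, 16, 9].
Element-by-element contributions:
15 → 7, 13, 9 → 3
7 → none → 0
13 → 9 → 1
17 → 16, 9 → 2
16 → 9 → 1
9 → none → 0
Sum: 3 + 0 + 1 + 2 + 1 + 0 = 7
Change: 7 − 4 = +3

+3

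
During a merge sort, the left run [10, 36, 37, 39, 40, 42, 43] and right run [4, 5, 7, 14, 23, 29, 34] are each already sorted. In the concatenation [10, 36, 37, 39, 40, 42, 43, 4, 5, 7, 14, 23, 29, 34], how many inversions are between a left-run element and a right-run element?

45

Count, for every r in R, how many entries of L exceed r:
r = 4: 10, 36, 37, 39, 40, 42, 43 → 7
r = 5: 10, 36, 37, 39, 40, 42, 43 → 7
r = 7: 10, 36, 37, 39, 40, 42, 43 → 7
r = 14: 36, 37, 39, 40, 42, 43 → 6
r = 23: 36, 37, 39, 40, 42, 43 → 6
r = 29: 36, 37, 39, 40, 42, 43 → 6
r = 34: 36, 37, 39, 40, 42, 43 → 6
Cross-inversions: 7 + 7 + 7 + 6 + 6 + 6 + 6 = 45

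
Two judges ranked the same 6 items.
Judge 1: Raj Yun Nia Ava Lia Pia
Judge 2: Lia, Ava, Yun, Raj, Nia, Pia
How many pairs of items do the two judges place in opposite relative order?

Assign each item its position (1..6) in the first ordering, then rewrite the second ordering as that position sequence:
positions: Raj→1, Yun→2, Nia→3, Ava→4, Lia→5, Pia→6
second ordering as positions: [5, 4, 2, 1, 3, 6]
Discordant pairs = inversions in this position sequence.
5: 4, 2, 1, 3 → 4
4: 2, 1, 3 → 3
2: 1 → 1
1: 0
3: 0
6: 0
Total: 4 + 3 + 1 + 0 + 0 + 0 = 8

8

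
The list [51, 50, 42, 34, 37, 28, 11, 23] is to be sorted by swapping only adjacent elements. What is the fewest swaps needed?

Swaps: 26

Each adjacent swap fixes exactly one inversion, so the minimum swap count equals the number of inversions.
Count inversions — for each element, later elements that are smaller:
51: 50, 42, 34, 37, 28, 11, 23 → 7
50: 42, 34, 37, 28, 11, 23 → 6
42: 34, 37, 28, 11, 23 → 5
34: 28, 11, 23 → 3
37: 28, 11, 23 → 3
28: 11, 23 → 2
11: none → 0
23: none → 0
Total inversions: 7 + 6 + 5 + 3 + 3 + 2 + 0 + 0 = 26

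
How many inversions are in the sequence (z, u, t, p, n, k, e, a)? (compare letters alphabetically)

Count, for each position, how many later elements it exceeds:
z → u, t, p, n, k, e, a → 7
u → t, p, n, k, e, a → 6
t → p, n, k, e, a → 5
p → n, k, e, a → 4
n → k, e, a → 3
k → e, a → 2
e → a → 1
a → none → 0
Sum: 7 + 6 + 5 + 4 + 3 + 2 + 1 + 0 = 28

28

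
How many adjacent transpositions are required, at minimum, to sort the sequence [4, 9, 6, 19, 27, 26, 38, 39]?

2

Minimum adjacent swaps = number of inversions (each swap of adjacent out-of-order elements removes one inversion and no swap can remove more).
Count inversions — for each element, later elements that are smaller:
4: none → 0
9: 6 → 1
6: none → 0
19: none → 0
27: 26 → 1
26: none → 0
38: none → 0
39: none → 0
Total inversions: 0 + 1 + 0 + 0 + 1 + 0 + 0 + 0 = 2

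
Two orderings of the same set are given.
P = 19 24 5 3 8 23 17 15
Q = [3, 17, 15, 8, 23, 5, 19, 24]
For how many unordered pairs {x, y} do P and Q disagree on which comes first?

21

Assign each item its position (1..8) in the first ordering, then rewrite the second ordering as that position sequence:
positions: 19→1, 24→2, 5→3, 3→4, 8→5, 23→6, 17→7, 15→8
second ordering as positions: [4, 7, 8, 5, 6, 3, 1, 2]
Discordant pairs = inversions in this position sequence.
4: 3, 1, 2 → 3
7: 5, 6, 3, 1, 2 → 5
8: 5, 6, 3, 1, 2 → 5
5: 3, 1, 2 → 3
6: 3, 1, 2 → 3
3: 1, 2 → 2
1: 0
2: 0
Total: 3 + 5 + 5 + 3 + 3 + 2 + 0 + 0 = 21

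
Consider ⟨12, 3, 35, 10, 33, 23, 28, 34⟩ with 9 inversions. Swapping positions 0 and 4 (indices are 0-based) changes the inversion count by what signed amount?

+1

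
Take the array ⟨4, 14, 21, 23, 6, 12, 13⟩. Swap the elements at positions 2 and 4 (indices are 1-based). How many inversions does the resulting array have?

12

Positions 2 and 4 hold 14 and 23; after swapping, the array is [4, 23, 21, 14, 6, 12, 13].
Count, for each position, how many later elements it exceeds:
4: 0
23: 5
21: 4
14: 3
6: 0
12: 0
13: 0
Sum: 0 + 5 + 4 + 3 + 0 + 0 + 0 = 12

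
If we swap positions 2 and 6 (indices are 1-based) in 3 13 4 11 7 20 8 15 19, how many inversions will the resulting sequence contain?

Positions 2 and 6 hold 13 and 20; after swapping, the array is [3, 20, 4, 11, 7, 13, 8, 15, 19].
Sweep left to right; for each value list the smaller values that follow it:
3 → none → 0
20 → 4, 11, 7, 13, 8, 15, 19 → 7
4 → none → 0
11 → 7, 8 → 2
7 → none → 0
13 → 8 → 1
8 → none → 0
15 → none → 0
19 → none → 0
Sum: 0 + 7 + 0 + 2 + 0 + 1 + 0 + 0 + 0 = 10

10 inversions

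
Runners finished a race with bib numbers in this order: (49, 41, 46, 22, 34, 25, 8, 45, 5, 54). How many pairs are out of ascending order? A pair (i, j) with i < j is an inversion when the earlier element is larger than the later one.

Count, for each position, how many later elements it exceeds:
49: 8
41: 5
46: 6
22: 2
34: 3
25: 2
8: 1
45: 1
5: 0
54: 0
Sum: 8 + 5 + 6 + 2 + 3 + 2 + 1 + 1 + 0 + 0 = 28

28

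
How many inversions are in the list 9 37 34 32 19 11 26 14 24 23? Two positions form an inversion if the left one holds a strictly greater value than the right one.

27 out-of-order pairs

Sweep left to right; for each value list the smaller values that follow it:
9 → none → 0
37 → 34, 32, 19, 11, 26, 14, 24, 23 → 8
34 → 32, 19, 11, 26, 14, 24, 23 → 7
32 → 19, 11, 26, 14, 24, 23 → 6
19 → 11, 14 → 2
11 → none → 0
26 → 14, 24, 23 → 3
14 → none → 0
24 → 23 → 1
23 → none → 0
Sum: 0 + 8 + 7 + 6 + 2 + 0 + 3 + 0 + 1 + 0 = 27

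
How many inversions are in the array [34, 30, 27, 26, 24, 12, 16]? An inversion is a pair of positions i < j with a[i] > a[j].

For each element, count later entries that are smaller:
34: 6
30: 5
27: 4
26: 3
24: 2
12: 0
16: 0
Sum: 6 + 5 + 4 + 3 + 2 + 0 + 0 = 20

20 inversions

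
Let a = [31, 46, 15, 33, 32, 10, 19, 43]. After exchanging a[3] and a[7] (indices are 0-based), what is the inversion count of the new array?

16

Positions 3 and 7 hold 33 and 43; after swapping, the array is [31, 46, 15, 43, 32, 10, 19, 33].
Sweep left to right; for each value list the smaller values that follow it:
31 → 15, 10, 19 → 3
46 → 15, 43, 32, 10, 19, 33 → 6
15 → 10 → 1
43 → 32, 10, 19, 33 → 4
32 → 10, 19 → 2
10 → none → 0
19 → none → 0
33 → none → 0
Sum: 3 + 6 + 1 + 4 + 2 + 0 + 0 + 0 = 16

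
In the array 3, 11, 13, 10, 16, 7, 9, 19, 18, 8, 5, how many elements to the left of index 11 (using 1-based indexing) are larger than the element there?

The element at index 11 is 5.
Elements before it: 3, 11, 13, 10, 16, 7, 9, 19, 18, 8
Those larger than 5: 11, 13, 10, 16, 7, 9, 19, 18, 8

9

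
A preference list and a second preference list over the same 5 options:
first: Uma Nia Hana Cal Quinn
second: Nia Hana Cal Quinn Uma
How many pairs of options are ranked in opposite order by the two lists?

4

Assign each item its position (1..5) in the first ordering, then rewrite the second ordering as that position sequence:
positions: Uma→1, Nia→2, Hana→3, Cal→4, Quinn→5
second ordering as positions: [2, 3, 4, 5, 1]
Discordant pairs = inversions in this position sequence.
2: 1 → 1
3: 1 → 1
4: 1 → 1
5: 1 → 1
1: 0
Total: 1 + 1 + 1 + 1 + 0 = 4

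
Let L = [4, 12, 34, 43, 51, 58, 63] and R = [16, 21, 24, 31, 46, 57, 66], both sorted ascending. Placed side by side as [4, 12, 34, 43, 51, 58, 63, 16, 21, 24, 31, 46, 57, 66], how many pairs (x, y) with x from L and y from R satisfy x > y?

25 split inversions

For each element r of the right run, count left-run elements greater than r:
r = 16: 34, 43, 51, 58, 63 → 5
r = 21: 34, 43, 51, 58, 63 → 5
r = 24: 34, 43, 51, 58, 63 → 5
r = 31: 34, 43, 51, 58, 63 → 5
r = 46: 51, 58, 63 → 3
r = 57: 58, 63 → 2
r = 66: none → 0
Cross-inversions: 5 + 5 + 5 + 5 + 3 + 2 + 0 = 25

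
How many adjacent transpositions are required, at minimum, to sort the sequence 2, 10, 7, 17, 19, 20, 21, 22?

Each adjacent swap fixes exactly one inversion, so the minimum swap count equals the number of inversions.
Count inversions — for each element, later elements that are smaller:
2: none → 0
10: 7 → 1
7: none → 0
17: none → 0
19: none → 0
20: none → 0
21: none → 0
22: none → 0
Total inversions: 0 + 1 + 0 + 0 + 0 + 0 + 0 + 0 = 1

Swaps: 1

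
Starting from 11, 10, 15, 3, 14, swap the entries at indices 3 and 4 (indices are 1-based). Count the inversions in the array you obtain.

4

Positions 3 and 4 hold 15 and 3; after swapping, the array is [11, 10, 3, 15, 14].
Sweep left to right; for each value list the smaller values that follow it:
11: 2
10: 1
3: 0
15: 1
14: 0
Sum: 2 + 1 + 0 + 1 + 0 = 4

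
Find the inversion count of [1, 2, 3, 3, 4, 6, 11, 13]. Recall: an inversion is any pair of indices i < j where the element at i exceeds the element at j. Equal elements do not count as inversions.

There are 0 inversions.

Count, for each position, how many later elements it exceeds:
1: 0
2: 0
3: 0
3: 0
4: 0
6: 0
11: 0
13: 0
Sum: 0 + 0 + 0 + 0 + 0 + 0 + 0 + 0 = 0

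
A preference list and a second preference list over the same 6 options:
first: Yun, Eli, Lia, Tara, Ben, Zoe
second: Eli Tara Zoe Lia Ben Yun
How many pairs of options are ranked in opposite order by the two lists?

Pairs: 8

Assign each item its position (1..6) in the first ordering, then rewrite the second ordering as that position sequence:
positions: Yun→1, Eli→2, Lia→3, Tara→4, Ben→5, Zoe→6
second ordering as positions: [2, 4, 6, 3, 5, 1]
Discordant pairs = inversions in this position sequence.
2: 1 → 1
4: 3, 1 → 2
6: 3, 5, 1 → 3
3: 1 → 1
5: 1 → 1
1: 0
Total: 1 + 2 + 3 + 1 + 1 + 0 = 8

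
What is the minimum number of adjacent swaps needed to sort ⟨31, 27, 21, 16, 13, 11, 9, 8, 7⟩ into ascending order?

36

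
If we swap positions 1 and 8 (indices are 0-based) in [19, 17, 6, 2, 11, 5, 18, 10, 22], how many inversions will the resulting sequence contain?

Inversions: 20

Positions 1 and 8 hold 17 and 22; after swapping, the array is [19, 22, 6, 2, 11, 5, 18, 10, 17].
Count, for each position, how many later elements it exceeds:
19 → 6, 2, 11, 5, 18, 10, 17 → 7
22 → 6, 2, 11, 5, 18, 10, 17 → 7
6 → 2, 5 → 2
2 → none → 0
11 → 5, 10 → 2
5 → none → 0
18 → 10, 17 → 2
10 → none → 0
17 → none → 0
Sum: 7 + 7 + 2 + 0 + 2 + 0 + 2 + 0 + 0 = 20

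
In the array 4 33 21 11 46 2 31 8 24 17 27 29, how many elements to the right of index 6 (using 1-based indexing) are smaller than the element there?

The element at index 6 is 2.
Elements after it: 31, 8, 24, 17, 27, 29
None of them are smaller than 2.

0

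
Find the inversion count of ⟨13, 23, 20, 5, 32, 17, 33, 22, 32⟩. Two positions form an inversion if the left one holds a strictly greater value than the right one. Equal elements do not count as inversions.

11

Element-by-element contributions:
13 → 5 → 1
23 → 20, 5, 17, 22 → 4
20 → 5, 17 → 2
5 → none → 0
32 → 17, 22 → 2
17 → none → 0
33 → 22, 32 → 2
22 → none → 0
32 → none → 0
Sum: 1 + 4 + 2 + 0 + 2 + 0 + 2 + 0 + 0 = 11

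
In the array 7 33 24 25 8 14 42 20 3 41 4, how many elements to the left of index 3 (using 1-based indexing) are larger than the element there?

The element at index 3 is 24.
Elements before it: 7, 33
Those larger than 24: 33

1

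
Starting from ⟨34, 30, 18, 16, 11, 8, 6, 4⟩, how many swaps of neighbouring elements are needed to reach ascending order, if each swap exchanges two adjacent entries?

The minimum number of adjacent swaps to sort an array equals its inversion count, since every such swap removes exactly one inversion.
Count inversions — for each element, later elements that are smaller:
34: 30, 18, 16, 11, 8, 6, 4 → 7
30: 18, 16, 11, 8, 6, 4 → 6
18: 16, 11, 8, 6, 4 → 5
16: 11, 8, 6, 4 → 4
11: 8, 6, 4 → 3
8: 6, 4 → 2
6: 4 → 1
4: none → 0
Total inversions: 7 + 6 + 5 + 4 + 3 + 2 + 1 + 0 = 28

28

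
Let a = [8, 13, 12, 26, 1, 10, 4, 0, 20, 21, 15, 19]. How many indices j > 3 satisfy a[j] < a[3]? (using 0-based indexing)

8

The element at index 3 is 26.
Elements after it: 1, 10, 4, 0, 20, 21, 15, 19
Those smaller than 26: 1, 10, 4, 0, 20, 21, 15, 19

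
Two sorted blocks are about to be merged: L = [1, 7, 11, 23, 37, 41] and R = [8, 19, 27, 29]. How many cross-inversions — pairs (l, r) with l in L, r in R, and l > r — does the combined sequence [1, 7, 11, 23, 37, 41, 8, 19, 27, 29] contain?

For each element r of the right run, count left-run elements greater than r:
r = 8: 11, 23, 37, 41 → 4
r = 19: 23, 37, 41 → 3
r = 27: 37, 41 → 2
r = 29: 37, 41 → 2
Cross-inversions: 4 + 3 + 2 + 2 = 11

11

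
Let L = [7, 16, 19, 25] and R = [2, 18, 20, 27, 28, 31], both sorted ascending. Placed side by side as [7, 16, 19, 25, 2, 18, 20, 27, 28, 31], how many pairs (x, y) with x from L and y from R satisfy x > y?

7 split inversions

Count, for every r in R, how many entries of L exceed r:
r = 2: 7, 16, 19, 25 → 4
r = 18: 19, 25 → 2
r = 20: 25 → 1
r = 27: none → 0
r = 28: none → 0
r = 31: none → 0
Cross-inversions: 4 + 2 + 1 + 0 + 0 + 0 = 7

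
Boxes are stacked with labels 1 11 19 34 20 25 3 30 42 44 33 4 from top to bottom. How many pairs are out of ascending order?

Sweep left to right; for each value list the smaller values that follow it:
1 → none → 0
11 → 3, 4 → 2
19 → 3, 4 → 2
34 → 20, 25, 3, 30, 33, 4 → 6
20 → 3, 4 → 2
25 → 3, 4 → 2
3 → none → 0
30 → 4 → 1
42 → 33, 4 → 2
44 → 33, 4 → 2
33 → 4 → 1
4 → none → 0
Sum: 0 + 2 + 2 + 6 + 2 + 2 + 0 + 1 + 2 + 2 + 1 + 0 = 20

20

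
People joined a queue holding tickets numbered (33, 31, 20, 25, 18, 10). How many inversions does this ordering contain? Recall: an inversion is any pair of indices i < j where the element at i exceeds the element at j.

14

Count, for each position, how many later elements it exceeds:
33 → 31, 20, 25, 18, 10 → 5
31 → 20, 25, 18, 10 → 4
20 → 18, 10 → 2
25 → 18, 10 → 2
18 → 10 → 1
10 → none → 0
Sum: 5 + 4 + 2 + 2 + 1 + 0 = 14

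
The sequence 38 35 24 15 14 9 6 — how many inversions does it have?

21 out-of-order pairs

Count, for each position, how many later elements it exceeds:
38 → 35, 24, 15, 14, 9, 6 → 6
35 → 24, 15, 14, 9, 6 → 5
24 → 15, 14, 9, 6 → 4
15 → 14, 9, 6 → 3
14 → 9, 6 → 2
9 → 6 → 1
6 → none → 0
Sum: 6 + 5 + 4 + 3 + 2 + 1 + 0 = 21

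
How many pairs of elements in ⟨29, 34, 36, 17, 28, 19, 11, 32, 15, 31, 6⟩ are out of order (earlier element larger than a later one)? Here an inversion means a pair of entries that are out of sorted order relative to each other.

38 out-of-order pairs

Count, for each position, how many later elements it exceeds:
29 → 17, 28, 19, 11, 15, 6 → 6
34 → 17, 28, 19, 11, 32, 15, 31, 6 → 8
36 → 17, 28, 19, 11, 32, 15, 31, 6 → 8
17 → 11, 15, 6 → 3
28 → 19, 11, 15, 6 → 4
19 → 11, 15, 6 → 3
11 → 6 → 1
32 → 15, 31, 6 → 3
15 → 6 → 1
31 → 6 → 1
6 → none → 0
Sum: 6 + 8 + 8 + 3 + 4 + 3 + 1 + 3 + 1 + 1 + 0 = 38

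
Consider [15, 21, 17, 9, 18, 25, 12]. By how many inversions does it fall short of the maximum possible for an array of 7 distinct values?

11 inversions short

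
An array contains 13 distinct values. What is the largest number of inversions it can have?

78

The maximum occurs when the array is in strictly decreasing order: every one of the C(13, 2) pairs is inverted.
C(13, 2) = 13·12/2 = 78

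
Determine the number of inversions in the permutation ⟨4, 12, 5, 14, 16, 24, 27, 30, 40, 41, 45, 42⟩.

For each element, count later entries that are smaller:
4 → none → 0
12 → 5 → 1
5 → none → 0
14 → none → 0
16 → none → 0
24 → none → 0
27 → none → 0
30 → none → 0
40 → none → 0
41 → none → 0
45 → 42 → 1
42 → none → 0
Sum: 0 + 1 + 0 + 0 + 0 + 0 + 0 + 0 + 0 + 0 + 1 + 0 = 2

2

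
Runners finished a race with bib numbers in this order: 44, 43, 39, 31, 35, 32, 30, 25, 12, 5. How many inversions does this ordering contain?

For each element, count later entries that are smaller:
44: 9
43: 8
39: 7
31: 4
35: 5
32: 4
30: 3
25: 2
12: 1
5: 0
Sum: 9 + 8 + 7 + 4 + 5 + 4 + 3 + 2 + 1 + 0 = 43

Inversions: 43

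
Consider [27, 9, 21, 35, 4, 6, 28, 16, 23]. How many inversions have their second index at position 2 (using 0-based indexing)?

1 such element

The element at index 2 is 21.
Elements before it: 27, 9
Those larger than 21: 27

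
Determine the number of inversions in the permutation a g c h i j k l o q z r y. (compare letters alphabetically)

Sweep left to right; for each value list the smaller values that follow it:
a: 0
g: 1
c: 0
h: 0
i: 0
j: 0
k: 0
l: 0
o: 0
q: 0
z: 2
r: 0
y: 0
Sum: 0 + 1 + 0 + 0 + 0 + 0 + 0 + 0 + 0 + 0 + 2 + 0 + 0 = 3

3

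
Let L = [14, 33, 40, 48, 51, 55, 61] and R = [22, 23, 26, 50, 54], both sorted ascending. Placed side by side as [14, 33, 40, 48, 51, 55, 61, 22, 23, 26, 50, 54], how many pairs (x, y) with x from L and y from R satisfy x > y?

Take each right-half value and tally the left-half values above it:
r = 22: 33, 40, 48, 51, 55, 61 → 6
r = 23: 33, 40, 48, 51, 55, 61 → 6
r = 26: 33, 40, 48, 51, 55, 61 → 6
r = 50: 51, 55, 61 → 3
r = 54: 55, 61 → 2
Cross-inversions: 6 + 6 + 6 + 3 + 2 = 23

23 cross-inversions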